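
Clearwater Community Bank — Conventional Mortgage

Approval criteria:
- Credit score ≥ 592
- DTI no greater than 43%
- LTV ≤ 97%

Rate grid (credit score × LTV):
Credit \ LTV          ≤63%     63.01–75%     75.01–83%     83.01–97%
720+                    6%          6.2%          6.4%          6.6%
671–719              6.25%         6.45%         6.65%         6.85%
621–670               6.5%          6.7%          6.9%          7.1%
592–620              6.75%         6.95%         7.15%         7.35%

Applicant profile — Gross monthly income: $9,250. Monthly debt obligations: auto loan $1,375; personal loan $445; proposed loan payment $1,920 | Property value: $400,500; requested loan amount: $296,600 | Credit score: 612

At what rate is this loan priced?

6.95%

Credit score 612 ≥ 592; Total monthly debts = (1,375 + 445 + 1,920) = 3,740. Debt-to-income = 3,740/9,250 = 40.4% — meets 43% limit
LTV = 296,600/400,500 = 74.1% ≤ 97%
Credit 612 → row 592–620; LTV 74.1% → column 63.01–75%. Grid cell → 6.95%.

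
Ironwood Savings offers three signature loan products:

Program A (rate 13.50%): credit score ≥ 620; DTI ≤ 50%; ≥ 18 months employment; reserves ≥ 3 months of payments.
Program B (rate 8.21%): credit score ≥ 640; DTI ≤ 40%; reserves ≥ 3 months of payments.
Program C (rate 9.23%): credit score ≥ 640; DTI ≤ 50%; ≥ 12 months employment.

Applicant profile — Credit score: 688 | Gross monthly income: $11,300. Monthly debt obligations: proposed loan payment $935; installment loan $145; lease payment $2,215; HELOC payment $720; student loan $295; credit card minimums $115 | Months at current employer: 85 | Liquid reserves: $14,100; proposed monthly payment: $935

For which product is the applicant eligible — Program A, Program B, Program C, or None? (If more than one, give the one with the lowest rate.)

Total debts = (935 + 145 + 2,215 + 720 + 295 + 115) = 4,425; DTI = 4,425/11,300 = 39.2%.
Reserves = 14,100/935 = 15.1 months.
Program A: score 688 ≥ 620; DTI 39.2% ≤ 50%; employment 85 ≥ 18 mo; reserves 15.1 ≥ 3 mo → qualifies.
Program B: score 688 ≥ 640; DTI 39.2% ≤ 40%; reserves 15.1 ≥ 3 mo → qualifies.
Program C: score 688 ≥ 640; DTI 39.2% ≤ 50%; employment 85 ≥ 12 mo → qualifies.
Qualifying: Program A, Program B, Program C. Lowest rate is 8.21% → Program B.

Program B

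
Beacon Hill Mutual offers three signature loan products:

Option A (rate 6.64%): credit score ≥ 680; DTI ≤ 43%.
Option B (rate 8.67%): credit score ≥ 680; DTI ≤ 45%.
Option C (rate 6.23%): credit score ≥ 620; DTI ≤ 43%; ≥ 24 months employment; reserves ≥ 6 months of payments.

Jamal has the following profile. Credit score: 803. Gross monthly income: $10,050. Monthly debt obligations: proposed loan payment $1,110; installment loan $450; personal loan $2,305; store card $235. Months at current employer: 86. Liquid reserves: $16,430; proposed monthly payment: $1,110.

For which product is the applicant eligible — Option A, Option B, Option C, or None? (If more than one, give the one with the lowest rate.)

Total debts = (1,110 + 450 + 2,305 + 235) = 4,100; DTI = 4,100/10,050 = 40.8%.
Reserves = 16,430/1,110 = 14.8 months.
Option A: score 803 ≥ 680; DTI 40.8% ≤ 43% → qualifies.
Option B: score 803 ≥ 680; DTI 40.8% ≤ 45% → qualifies.
Option C: score 803 ≥ 620; DTI 40.8% ≤ 43%; employment 86 ≥ 24 mo; reserves 14.8 ≥ 6 mo → qualifies.
Qualifying: Option A, Option B, Option C. Lowest rate is 6.23% → Option C.

Option C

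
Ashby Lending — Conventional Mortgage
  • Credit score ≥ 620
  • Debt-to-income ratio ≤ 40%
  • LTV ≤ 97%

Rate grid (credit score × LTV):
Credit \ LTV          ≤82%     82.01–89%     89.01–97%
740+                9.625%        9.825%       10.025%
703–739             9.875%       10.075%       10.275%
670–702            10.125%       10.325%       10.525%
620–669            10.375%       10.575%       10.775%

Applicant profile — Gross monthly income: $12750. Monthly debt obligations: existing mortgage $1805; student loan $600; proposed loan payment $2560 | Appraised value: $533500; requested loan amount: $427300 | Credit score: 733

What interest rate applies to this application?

Credit score 733 ≥ 620; Total monthly debts = (1,805 + 600 + 2,560) = 4,965. Debt-to-income = 4,965/12,750 = 38.9% — meets 40% limit
LTV: 427,300 ÷ 533,500 = 80.1%, within 97% cap
Score 733 is in the 703–739 band; LTV 80.1% is in the ≤82% band → 9.875%.

9.875%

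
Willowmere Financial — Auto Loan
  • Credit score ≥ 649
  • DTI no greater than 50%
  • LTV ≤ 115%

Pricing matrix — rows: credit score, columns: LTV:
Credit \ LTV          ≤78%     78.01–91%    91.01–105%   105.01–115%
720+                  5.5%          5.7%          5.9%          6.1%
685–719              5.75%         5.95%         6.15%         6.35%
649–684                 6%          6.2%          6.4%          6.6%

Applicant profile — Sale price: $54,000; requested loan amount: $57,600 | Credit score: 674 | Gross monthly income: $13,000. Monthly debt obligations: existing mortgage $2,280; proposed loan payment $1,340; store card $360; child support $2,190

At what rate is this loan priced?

Credit score 674 ≥ 649; Total monthly debts = (2,280 + 1,340 + 360 + 2,190) = 6,170. DTI = 6,170/13,000 = 47.5% ≤ 50%
LTV: 57,600 ÷ 54,000 = 106.7%, within 115% cap
Row: 674 falls in 649–684. Column: 106.7% falls in 105.01–115%. Rate = 6.6%.

6.6%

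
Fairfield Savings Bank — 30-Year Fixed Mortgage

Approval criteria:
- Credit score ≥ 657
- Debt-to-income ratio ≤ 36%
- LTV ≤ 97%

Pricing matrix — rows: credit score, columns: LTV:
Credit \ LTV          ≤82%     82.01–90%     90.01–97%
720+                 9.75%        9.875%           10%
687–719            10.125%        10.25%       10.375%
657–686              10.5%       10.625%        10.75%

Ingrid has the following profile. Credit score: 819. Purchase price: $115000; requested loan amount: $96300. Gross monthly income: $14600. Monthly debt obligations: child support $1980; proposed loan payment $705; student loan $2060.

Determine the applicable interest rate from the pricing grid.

Credit score 819 ≥ 657; Total monthly debts = (1,980 + 705 + 2,060) = 4,745. DTI: 4,745 ÷ 14,600 = 32.5%, within the 36% cap
LTV = 96,300/115,000 = 83.7% ≤ 97%
Row: 819 falls in 720+. Column: 83.7% falls in 82.01–90%. Rate = 9.875%.

9.875%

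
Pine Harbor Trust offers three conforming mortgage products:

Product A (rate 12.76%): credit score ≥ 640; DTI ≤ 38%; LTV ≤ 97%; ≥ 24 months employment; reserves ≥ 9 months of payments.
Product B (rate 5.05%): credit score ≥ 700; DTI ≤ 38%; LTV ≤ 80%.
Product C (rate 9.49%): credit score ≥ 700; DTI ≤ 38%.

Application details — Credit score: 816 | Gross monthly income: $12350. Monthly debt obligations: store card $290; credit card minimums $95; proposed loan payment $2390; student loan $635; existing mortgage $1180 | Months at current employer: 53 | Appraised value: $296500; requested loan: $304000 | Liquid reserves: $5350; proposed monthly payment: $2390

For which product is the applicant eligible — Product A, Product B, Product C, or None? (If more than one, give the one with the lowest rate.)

Total debts = (290 + 95 + 2,390 + 635 + 1,180) = 4,590; DTI = 4,590/12,350 = 37.2%.
LTV = 304,000/296,500 = 102.5%.
Reserves = 5,350/2,390 = 2.2 months.
Product A: score 816 ≥ 640; DTI 37.2% ≤ 38%; LTV 102.5% > 97%; employment 53 ≥ 24 mo; reserves 2.2 < 9 mo → does not qualify.
Product B: score 816 ≥ 700; DTI 37.2% ≤ 38%; LTV 102.5% > 80% → does not qualify.
Product C: score 816 ≥ 700; DTI 37.2% ≤ 38% → qualifies.

Product C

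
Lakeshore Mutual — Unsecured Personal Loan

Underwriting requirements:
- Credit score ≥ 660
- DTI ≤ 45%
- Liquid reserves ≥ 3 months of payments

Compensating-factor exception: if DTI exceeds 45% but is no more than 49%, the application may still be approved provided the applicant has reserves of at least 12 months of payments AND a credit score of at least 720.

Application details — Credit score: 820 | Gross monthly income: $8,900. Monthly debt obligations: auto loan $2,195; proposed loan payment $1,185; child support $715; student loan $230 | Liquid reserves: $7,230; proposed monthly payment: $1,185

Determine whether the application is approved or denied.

Denied

Credit score 820 ≥ 660 (meets base)
Total debts = (2,195 + 1,185 + 715 + 230) = 4,325. DTI: 4,325 ÷ 8,900 = 48.6%, over the 45% base limit.
Reserves = 7,230/1,185 = 6.1 months ≥ 3
48.6% falls in the override range (45%–49%), so the compensating-factor test applies.
Override check — reserves: 6.1 mo (short of 12); score: 820 (ok).
Override conditions not both satisfied; exception does not apply.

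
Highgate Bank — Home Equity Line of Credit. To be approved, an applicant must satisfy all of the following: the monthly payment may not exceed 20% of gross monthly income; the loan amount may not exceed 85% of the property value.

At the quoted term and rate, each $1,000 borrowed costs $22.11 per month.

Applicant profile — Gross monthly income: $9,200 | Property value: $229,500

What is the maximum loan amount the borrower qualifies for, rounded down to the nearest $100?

Payment cap: 20% × $9,200 = $1,840/month.
At $22.11 per $1,000, that supports 1,840/22.11 × 1,000 ≈ $83,220 → $83,200.
LTV cap: 85% × $229,500 = $195,075 → $195,000.
Binding constraint: payment-to-income.

$83,200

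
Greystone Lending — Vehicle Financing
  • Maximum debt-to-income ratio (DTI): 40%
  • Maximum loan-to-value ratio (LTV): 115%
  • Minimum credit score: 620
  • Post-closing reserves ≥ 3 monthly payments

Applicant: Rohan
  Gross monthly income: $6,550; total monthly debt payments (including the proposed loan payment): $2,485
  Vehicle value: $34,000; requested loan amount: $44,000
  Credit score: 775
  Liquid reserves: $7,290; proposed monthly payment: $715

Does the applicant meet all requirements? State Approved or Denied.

Denied

DTI = 2,485/6,550 = 37.9% ≤ 40%
Loan-to-value = 44,000/34,000 = 129.4% — fail (115% max)
Credit score 775 ≥ 620 (meets)
Liquid reserves cover 7,290/715 = 10.2 months — ≥ 3 required
Fails on LTV.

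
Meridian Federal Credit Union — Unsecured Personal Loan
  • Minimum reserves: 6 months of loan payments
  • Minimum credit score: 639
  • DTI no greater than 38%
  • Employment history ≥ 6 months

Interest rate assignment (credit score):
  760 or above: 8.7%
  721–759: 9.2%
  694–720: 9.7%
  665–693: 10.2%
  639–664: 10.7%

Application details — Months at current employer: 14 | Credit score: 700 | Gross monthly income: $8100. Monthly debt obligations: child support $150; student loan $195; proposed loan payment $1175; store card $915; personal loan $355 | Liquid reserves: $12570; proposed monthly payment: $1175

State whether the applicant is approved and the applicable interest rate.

Approved at 9.7%

Credit score 700 ≥ 639 (meets minimum)
Employment 14 ≥ 6 months
Total monthly debts = (150 + 195 + 1,175 + 915 + 355) = 2,790. DTI = 2,790/8,100 = 34.4% ≤ 38%
Reserves = 12,570/1,175 = 10.7 months ≥ 6
All requirements met. Score 700 falls in the 694–720 tier → 9.7%.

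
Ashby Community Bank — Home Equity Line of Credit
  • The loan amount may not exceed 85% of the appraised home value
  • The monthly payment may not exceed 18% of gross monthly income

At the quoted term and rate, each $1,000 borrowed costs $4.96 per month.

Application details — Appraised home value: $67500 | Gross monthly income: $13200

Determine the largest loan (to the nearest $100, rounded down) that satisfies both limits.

Payment cap: 18% × $13,200 = $2,376/month.
At $4.96 per $1,000, that supports 2,376/4.96 × 1,000 ≈ $479,032 → $479,000.
LTV cap: 85% × $67,500 = $57,375 → $57,300.
Binding constraint: loan-to-value.

$57,300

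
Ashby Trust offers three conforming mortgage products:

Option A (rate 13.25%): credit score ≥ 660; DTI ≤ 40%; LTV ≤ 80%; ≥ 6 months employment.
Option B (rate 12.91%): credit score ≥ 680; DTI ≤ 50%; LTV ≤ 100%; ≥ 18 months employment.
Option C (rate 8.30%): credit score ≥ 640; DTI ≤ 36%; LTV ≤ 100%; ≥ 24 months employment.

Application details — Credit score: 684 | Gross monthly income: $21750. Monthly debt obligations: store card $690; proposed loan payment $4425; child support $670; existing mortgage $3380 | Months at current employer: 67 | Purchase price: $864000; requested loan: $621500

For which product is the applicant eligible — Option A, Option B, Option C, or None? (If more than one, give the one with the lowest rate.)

Total debts = (690 + 4,425 + 670 + 3,380) = 9,165; DTI = 9,165/21,750 = 42.1%.
LTV = 621,500/864,000 = 71.9%.
Option A: score 684 ≥ 660; DTI 42.1% > 40%; LTV 71.9% ≤ 80%; employment 67 ≥ 6 mo → does not qualify.
Option B: score 684 ≥ 680; DTI 42.1% ≤ 50%; LTV 71.9% ≤ 100%; employment 67 ≥ 18 mo → qualifies.
Option C: score 684 ≥ 640; DTI 42.1% > 36%; LTV 71.9% ≤ 100%; employment 67 ≥ 24 mo → does not qualify.

Option B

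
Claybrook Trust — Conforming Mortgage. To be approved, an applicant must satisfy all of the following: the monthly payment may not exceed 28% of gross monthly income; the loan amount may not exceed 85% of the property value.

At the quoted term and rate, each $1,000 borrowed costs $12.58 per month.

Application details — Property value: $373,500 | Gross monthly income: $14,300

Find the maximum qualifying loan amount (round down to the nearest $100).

$317,400

Payment cap: 28% × $14,300 = $4,004/month.
At $12.58 per $1,000, that supports 4,004/12.58 × 1,000 ≈ $318,282 → $318,200.
LTV cap: 85% × $373,500 = $317,475 → $317,400.
Binding constraint: loan-to-value.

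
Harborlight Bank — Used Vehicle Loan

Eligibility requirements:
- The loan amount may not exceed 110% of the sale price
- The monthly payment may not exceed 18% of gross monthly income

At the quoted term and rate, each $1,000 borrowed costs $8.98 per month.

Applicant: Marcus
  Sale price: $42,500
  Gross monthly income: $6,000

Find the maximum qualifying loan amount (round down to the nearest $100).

Payment cap: 18% × $6,000 = $1,080/month.
At $8.98 per $1,000, that supports 1,080/8.98 × 1,000 ≈ $120,267 → $120,200.
LTV cap: 110% × $42,500 = $46,750 → $46,700.
Binding constraint: loan-to-value.

$46,700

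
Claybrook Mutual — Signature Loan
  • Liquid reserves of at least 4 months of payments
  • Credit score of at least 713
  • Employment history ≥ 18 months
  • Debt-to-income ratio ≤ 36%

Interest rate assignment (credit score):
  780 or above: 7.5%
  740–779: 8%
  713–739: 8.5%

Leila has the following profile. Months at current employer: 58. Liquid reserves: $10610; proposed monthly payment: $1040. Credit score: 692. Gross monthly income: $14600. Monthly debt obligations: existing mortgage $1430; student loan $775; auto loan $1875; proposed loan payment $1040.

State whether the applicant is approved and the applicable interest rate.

Denied

Credit score 692 < 713 (below minimum)
Total monthly debts = (1,430 + 775 + 1,875 + 1,040) = 5,120. DTI: 5,120 ÷ 14,600 = 35.1%, within the 36% cap
Liquid reserves cover 10,610/1,040 = 10.2 months — ≥ 4 required
Employment 58 ≥ 18 months
Not all requirements met → denied.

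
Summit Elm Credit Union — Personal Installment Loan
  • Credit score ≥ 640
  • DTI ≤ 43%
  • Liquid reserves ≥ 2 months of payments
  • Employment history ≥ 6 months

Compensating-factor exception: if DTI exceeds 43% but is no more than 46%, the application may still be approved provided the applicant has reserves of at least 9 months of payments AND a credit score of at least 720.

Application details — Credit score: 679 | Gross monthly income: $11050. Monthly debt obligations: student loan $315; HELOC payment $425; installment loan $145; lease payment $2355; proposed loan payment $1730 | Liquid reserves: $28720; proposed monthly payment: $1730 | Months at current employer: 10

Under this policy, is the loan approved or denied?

Credit score 679 ≥ 640 (meets base)
Total debts = (315 + 425 + 145 + 2,355 + 1,730) = 4,970. DTI = 4,970/11,050 = 45% > 43% — standard DTI limit exceeded.
Liquid reserves cover 28,720/1,730 = 16.6 months — ≥ 2 required
Employment 10 ≥ 6 months
DTI 45% is within the 43%–46% exception band; checking compensating factors.
Override check — reserves: 16.6 mo (ok); score: 679 (below 720).
Compensating-factor requirement not fully met.

Denied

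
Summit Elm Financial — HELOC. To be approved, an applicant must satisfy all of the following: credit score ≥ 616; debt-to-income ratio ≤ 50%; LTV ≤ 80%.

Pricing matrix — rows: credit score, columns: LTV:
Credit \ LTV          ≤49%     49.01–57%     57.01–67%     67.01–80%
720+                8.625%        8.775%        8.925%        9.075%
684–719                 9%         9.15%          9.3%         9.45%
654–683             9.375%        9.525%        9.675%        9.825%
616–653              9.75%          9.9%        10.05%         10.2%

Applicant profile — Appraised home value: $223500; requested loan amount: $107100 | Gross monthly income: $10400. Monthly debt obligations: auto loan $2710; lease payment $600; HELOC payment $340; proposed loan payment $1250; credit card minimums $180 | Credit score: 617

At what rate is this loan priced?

9.75%

Credit score 617 ≥ 616; Total monthly debts = (2,710 + 600 + 340 + 1,250 + 180) = 5,080. DTI = 5,080/10,400 = 48.8% ≤ 50%
LTV = 107,100/223,500 = 47.9% ≤ 80%
Row: 617 falls in 616–653. Column: 47.9% falls in ≤49%. Rate = 9.75%.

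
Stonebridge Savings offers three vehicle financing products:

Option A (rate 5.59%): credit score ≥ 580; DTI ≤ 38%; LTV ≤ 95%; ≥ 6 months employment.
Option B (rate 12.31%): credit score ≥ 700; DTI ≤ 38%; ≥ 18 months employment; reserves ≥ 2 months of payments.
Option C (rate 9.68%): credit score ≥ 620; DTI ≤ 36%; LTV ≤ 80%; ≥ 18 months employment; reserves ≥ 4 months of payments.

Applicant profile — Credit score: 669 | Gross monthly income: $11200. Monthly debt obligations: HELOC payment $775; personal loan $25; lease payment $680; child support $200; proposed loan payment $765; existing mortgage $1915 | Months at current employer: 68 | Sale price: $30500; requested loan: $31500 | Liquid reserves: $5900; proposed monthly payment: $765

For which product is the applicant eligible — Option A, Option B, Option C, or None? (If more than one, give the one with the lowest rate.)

Total debts = (775 + 25 + 680 + 200 + 765 + 1,915) = 4,360; DTI = 4,360/11,200 = 38.9%.
LTV = 31,500/30,500 = 103.3%.
Reserves = 5,900/765 = 7.7 months.
Option A: score 669 ≥ 580; DTI 38.9% > 38%; LTV 103.3% > 95%; employment 68 ≥ 6 mo → does not qualify.
Option B: score 669 < 700; DTI 38.9% > 38%; employment 68 ≥ 18 mo; reserves 7.7 ≥ 2 mo → does not qualify.
Option C: score 669 ≥ 620; DTI 38.9% > 36%; LTV 103.3% > 80%; employment 68 ≥ 18 mo; reserves 7.7 ≥ 4 mo → does not qualify.

None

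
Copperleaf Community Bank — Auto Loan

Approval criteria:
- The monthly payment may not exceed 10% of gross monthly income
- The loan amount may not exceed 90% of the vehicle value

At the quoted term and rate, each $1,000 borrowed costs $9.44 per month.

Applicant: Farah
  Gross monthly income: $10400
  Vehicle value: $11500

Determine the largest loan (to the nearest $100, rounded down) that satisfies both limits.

$10,300

Payment cap: 10% × $10,400 = $1,040/month.
At $9.44 per $1,000, that supports 1,040/9.44 × 1,000 ≈ $110,169 → $110,100.
LTV cap: 90% × $11,500 = $10,350 → $10,300.
Binding constraint: loan-to-value.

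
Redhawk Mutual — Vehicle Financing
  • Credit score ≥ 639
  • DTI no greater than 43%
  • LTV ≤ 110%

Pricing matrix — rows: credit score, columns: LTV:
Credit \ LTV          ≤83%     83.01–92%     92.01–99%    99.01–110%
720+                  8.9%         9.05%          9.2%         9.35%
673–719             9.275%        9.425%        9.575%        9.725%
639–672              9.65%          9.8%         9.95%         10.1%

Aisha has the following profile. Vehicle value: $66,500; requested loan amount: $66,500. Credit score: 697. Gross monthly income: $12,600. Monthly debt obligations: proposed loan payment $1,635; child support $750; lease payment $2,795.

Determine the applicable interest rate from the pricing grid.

Credit score 697 ≥ 639; Total monthly debts = (1,635 + 750 + 2,795) = 5,180. Debt-to-income = 5,180/12,600 = 41.1% — meets 43% limit
LTV: 66,500 ÷ 66,500 = 100%, within 110% cap
Score 697 is in the 673–719 band; LTV 100% is in the 99.01–110% band → 9.725%.

9.725%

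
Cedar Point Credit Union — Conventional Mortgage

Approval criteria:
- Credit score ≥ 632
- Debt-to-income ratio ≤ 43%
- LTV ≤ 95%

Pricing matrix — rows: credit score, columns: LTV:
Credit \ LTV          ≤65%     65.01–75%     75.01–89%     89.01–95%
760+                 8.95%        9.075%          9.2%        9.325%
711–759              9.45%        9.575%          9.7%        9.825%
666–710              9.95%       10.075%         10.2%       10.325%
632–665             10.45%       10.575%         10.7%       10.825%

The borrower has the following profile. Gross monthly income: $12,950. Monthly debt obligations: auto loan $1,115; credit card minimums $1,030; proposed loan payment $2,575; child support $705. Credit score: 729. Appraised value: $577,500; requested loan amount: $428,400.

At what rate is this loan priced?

9.575%

Credit score 729 ≥ 632; Total monthly debts = (1,115 + 1,030 + 2,575 + 705) = 5,425. Debt-to-income = 5,425/12,950 = 41.9% — meets 43% limit
LTV = 428,400/577,500 = 74.2% ≤ 95%
Credit 729 → row 711–759; LTV 74.2% → column 65.01–75%. Grid cell → 9.575%.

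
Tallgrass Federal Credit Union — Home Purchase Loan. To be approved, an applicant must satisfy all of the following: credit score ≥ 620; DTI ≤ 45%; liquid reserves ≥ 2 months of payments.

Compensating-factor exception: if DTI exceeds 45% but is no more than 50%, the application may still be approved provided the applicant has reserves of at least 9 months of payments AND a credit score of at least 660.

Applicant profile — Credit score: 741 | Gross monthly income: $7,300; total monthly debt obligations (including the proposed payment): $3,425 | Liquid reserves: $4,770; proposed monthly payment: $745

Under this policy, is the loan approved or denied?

Credit score 741 ≥ 620 (meets base)
DTI: 3,425 ÷ 7,300 = 46.9%, over the 45% base limit.
Reserves = 4,770/745 = 6.4 months ≥ 2
46.9% falls in the override range (45%–50%), so the compensating-factor test applies.
Reserves 6.4 < 9 months; credit score 741 ≥ 660.
Override conditions not both satisfied; exception does not apply.

Denied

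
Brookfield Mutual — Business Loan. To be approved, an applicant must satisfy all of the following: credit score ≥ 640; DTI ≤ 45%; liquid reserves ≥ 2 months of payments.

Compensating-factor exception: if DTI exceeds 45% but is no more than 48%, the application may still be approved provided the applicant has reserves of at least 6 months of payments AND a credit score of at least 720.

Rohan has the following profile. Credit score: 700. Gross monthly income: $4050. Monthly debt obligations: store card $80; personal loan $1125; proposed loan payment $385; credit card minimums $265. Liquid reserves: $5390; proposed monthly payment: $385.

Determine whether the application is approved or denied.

Credit score 700 ≥ 640 (meets base)
Total debts = (80 + 1,125 + 385 + 265) = 1,855. DTI = 1,855/4,050 = 45.8% > 45% — standard DTI limit exceeded.
Liquid reserves cover 5,390/385 = 14.0 months — ≥ 2 required
45.8% falls in the override range (45%–48%), so the compensating-factor test applies.
Override check — reserves: 14.0 mo (ok); score: 700 (below 720).
Compensating-factor requirement not fully met.

Denied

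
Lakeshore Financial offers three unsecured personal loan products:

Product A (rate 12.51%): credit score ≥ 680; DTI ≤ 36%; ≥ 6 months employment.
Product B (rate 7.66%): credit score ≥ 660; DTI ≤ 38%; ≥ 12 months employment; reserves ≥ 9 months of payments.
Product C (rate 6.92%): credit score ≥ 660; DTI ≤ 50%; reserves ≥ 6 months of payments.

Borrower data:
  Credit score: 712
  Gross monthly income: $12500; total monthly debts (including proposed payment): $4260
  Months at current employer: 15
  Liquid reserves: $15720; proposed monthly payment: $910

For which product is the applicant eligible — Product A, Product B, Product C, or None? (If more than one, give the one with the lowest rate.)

Product C

DTI = 4,260/12,500 = 34.1%.
Reserves = 15,720/910 = 17.3 months.
Product A: score 712 ≥ 680; DTI 34.1% ≤ 36%; employment 15 ≥ 6 mo → qualifies.
Product B: score 712 ≥ 660; DTI 34.1% ≤ 38%; employment 15 ≥ 12 mo; reserves 17.3 ≥ 9 mo → qualifies.
Product C: score 712 ≥ 660; DTI 34.1% ≤ 50%; reserves 17.3 ≥ 6 mo → qualifies.
Qualifying: Product A, Product B, Product C. Lowest rate is 6.92% → Product C.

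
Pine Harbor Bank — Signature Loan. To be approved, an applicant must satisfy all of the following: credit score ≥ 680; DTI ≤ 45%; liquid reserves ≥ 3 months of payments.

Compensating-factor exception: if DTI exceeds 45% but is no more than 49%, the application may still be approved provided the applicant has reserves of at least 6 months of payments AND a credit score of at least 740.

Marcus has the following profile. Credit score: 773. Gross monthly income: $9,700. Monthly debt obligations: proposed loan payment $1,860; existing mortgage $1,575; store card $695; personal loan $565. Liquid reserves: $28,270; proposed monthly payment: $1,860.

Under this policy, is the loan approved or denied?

Approved

Credit score 773 ≥ 680 (meets base)
Total debts = (1,860 + 1,575 + 695 + 565) = 4,695. DTI = 4,695/9,700 = 48.4% > 45% — standard DTI limit exceeded.
Reserves: 28,270 ÷ 1,860 = 15.2 months (meets 3-month minimum)
48.4% falls in the override range (45%–49%), so the compensating-factor test applies.
Override check — reserves: 15.2 mo (ok); score: 773 (ok).
Both compensating conditions met → exception applies.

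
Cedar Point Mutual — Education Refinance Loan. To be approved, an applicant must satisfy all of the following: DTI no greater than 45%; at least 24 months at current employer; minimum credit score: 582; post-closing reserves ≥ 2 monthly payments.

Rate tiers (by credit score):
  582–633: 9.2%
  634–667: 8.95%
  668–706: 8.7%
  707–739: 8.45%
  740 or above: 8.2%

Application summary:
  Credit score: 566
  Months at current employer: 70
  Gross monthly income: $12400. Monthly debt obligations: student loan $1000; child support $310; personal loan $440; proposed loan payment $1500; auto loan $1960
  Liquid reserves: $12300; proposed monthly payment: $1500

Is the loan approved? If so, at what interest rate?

Credit score 566 < 582 (below minimum)
Employment 70 ≥ 24 months
Total monthly debts = (1,000 + 310 + 440 + 1,500 + 1,960) = 5,210. DTI: 5,210 ÷ 12,400 = 42%, within the 45% cap
Liquid reserves cover 12,300/1,500 = 8.2 months — ≥ 2 required
Not all requirements met → denied.

Denied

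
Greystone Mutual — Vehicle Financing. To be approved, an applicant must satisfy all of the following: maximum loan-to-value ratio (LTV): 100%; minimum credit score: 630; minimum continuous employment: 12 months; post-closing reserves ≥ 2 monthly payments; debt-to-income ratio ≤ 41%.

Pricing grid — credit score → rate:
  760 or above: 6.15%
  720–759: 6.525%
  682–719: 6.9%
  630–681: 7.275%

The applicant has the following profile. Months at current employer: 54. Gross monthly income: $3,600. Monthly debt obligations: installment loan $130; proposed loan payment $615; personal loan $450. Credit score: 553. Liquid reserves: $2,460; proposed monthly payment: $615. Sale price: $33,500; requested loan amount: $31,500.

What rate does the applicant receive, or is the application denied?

Denied

Credit score 553 < 630 (below minimum)
Total monthly debts = (130 + 615 + 450) = 1,195. Debt-to-income = 1,195/3,600 = 33.2% — meets 41% limit
Employment 54 ≥ 12 months
LTV = 31,500/33,500 = 94% ≤ 100%
Reserves = 2,460/615 = 4.0 months ≥ 2
Not all requirements met → denied.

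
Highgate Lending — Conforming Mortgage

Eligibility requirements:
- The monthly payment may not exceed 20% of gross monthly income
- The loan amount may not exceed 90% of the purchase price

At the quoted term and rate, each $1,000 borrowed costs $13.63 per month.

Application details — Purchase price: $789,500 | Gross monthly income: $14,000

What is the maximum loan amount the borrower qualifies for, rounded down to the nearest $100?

$205,400

Payment cap: 20% × $14,000 = $2,800/month.
At $13.63 per $1,000, that supports 2,800/13.63 × 1,000 ≈ $205,429 → $205,400.
LTV cap: 90% × $789,500 = $710,550 → $710,500.
Binding constraint: payment-to-income.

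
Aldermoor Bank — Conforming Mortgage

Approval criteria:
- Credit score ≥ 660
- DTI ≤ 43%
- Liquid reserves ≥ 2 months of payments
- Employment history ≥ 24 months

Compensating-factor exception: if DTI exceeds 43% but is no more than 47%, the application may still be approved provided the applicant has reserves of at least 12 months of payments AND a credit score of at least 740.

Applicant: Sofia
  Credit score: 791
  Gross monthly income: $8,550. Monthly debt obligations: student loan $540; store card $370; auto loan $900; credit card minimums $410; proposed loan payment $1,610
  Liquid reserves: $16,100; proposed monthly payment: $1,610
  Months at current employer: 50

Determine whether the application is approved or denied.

Credit score 791 ≥ 660 (meets base)
Total debts = (540 + 370 + 900 + 410 + 1,610) = 3,830. DTI: 3,830 ÷ 8,550 = 44.8%, over the 43% base limit.
Reserves = 16,100/1,610 = 10.0 months ≥ 2
Employment 50 ≥ 24 months
44.8% falls in the override range (43%–47%), so the compensating-factor test applies.
Override check — reserves: 10.0 mo (short of 12); score: 791 (ok).
Compensating-factor requirement not fully met.

Denied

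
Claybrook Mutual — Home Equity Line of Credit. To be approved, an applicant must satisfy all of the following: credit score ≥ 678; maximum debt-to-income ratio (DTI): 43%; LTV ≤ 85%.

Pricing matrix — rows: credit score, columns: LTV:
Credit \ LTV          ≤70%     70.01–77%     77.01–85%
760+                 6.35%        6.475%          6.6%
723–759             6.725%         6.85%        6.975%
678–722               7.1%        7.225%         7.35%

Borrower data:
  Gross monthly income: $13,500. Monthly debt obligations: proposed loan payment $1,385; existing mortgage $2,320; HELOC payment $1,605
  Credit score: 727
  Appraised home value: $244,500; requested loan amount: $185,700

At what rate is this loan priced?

6.85%

Credit score 727 ≥ 678; Total monthly debts = (1,385 + 2,320 + 1,605) = 5,310. Debt-to-income = 5,310/13,500 = 39.3% — meets 43% limit
LTV = 185,700/244,500 = 76% ≤ 85%
Score 727 is in the 723–759 band; LTV 76% is in the 70.01–77% band → 6.85%.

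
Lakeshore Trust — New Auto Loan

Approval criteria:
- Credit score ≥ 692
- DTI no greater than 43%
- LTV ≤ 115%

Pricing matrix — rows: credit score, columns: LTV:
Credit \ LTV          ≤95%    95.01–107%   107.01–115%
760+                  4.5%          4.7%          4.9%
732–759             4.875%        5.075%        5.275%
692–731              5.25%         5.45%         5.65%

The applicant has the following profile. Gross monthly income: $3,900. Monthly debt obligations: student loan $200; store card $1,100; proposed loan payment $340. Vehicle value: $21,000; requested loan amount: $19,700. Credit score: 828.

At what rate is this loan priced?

Credit score 828 ≥ 692; Total monthly debts = (200 + 1,100 + 340) = 1,640. Debt-to-income = 1,640/3,900 = 42.1% — meets 43% limit
LTV: 19,700 ÷ 21,000 = 93.8%, within 115% cap
Credit 828 → row 760+; LTV 93.8% → column ≤95%. Grid cell → 4.5%.

4.5%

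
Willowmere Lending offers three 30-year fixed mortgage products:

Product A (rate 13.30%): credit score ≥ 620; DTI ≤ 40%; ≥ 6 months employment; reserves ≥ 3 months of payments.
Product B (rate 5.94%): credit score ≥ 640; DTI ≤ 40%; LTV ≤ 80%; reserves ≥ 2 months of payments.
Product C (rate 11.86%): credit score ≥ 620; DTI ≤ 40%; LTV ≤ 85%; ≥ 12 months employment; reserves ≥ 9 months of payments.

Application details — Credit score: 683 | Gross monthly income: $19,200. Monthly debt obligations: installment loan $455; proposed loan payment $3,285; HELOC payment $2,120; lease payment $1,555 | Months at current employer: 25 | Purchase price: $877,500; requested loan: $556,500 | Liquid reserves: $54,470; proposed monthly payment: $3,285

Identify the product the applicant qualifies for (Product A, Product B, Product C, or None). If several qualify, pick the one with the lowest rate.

Total debts = (455 + 3,285 + 2,120 + 1,555) = 7,415; DTI = 7,415/19,200 = 38.6%.
LTV = 556,500/877,500 = 63.4%.
Reserves = 54,470/3,285 = 16.6 months.
Product A: score 683 ≥ 620; DTI 38.6% ≤ 40%; employment 25 ≥ 6 mo; reserves 16.6 ≥ 3 mo → qualifies.
Product B: score 683 ≥ 640; DTI 38.6% ≤ 40%; LTV 63.4% ≤ 80%; reserves 16.6 ≥ 2 mo → qualifies.
Product C: score 683 ≥ 620; DTI 38.6% ≤ 40%; LTV 63.4% ≤ 85%; employment 25 ≥ 12 mo; reserves 16.6 ≥ 9 mo → qualifies.
Qualifying: Product A, Product B, Product C. Lowest rate is 5.94% → Product B.

Product B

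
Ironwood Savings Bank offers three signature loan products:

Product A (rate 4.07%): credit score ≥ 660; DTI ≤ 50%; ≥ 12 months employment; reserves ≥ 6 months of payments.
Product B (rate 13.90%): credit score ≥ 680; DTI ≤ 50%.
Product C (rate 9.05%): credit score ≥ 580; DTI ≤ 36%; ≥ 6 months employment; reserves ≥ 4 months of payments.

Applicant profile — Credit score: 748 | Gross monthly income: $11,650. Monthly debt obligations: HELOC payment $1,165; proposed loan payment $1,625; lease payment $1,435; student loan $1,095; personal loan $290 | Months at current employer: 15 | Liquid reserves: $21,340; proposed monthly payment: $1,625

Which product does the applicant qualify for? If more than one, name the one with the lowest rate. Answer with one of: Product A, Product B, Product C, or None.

Product A

Total debts = (1,165 + 1,625 + 1,435 + 1,095 + 290) = 5,610; DTI = 5,610/11,650 = 48.2%.
Reserves = 21,340/1,625 = 13.1 months.
Product A: score 748 ≥ 660; DTI 48.2% ≤ 50%; employment 15 ≥ 12 mo; reserves 13.1 ≥ 6 mo → qualifies.
Product B: score 748 ≥ 680; DTI 48.2% ≤ 50% → qualifies.
Product C: score 748 ≥ 580; DTI 48.2% > 36%; employment 15 ≥ 6 mo; reserves 13.1 ≥ 4 mo → does not qualify.
Qualifying: Product A, Product B. Lowest rate is 4.07% → Product A.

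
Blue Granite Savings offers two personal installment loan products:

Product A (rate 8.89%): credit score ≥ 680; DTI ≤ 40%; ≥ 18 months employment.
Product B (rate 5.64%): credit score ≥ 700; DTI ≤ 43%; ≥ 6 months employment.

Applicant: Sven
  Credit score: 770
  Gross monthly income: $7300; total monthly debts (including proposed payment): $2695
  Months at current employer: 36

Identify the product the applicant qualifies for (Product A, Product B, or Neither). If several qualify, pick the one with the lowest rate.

Product B

DTI = 2,695/7,300 = 36.9%.
Product A: score 770 ≥ 680; DTI 36.9% ≤ 40%; employment 36 ≥ 18 mo → qualifies.
Product B: score 770 ≥ 700; DTI 36.9% ≤ 43%; employment 36 ≥ 6 mo → qualifies.
Qualifying: Product A, Product B. Lowest rate is 5.64% → Product B.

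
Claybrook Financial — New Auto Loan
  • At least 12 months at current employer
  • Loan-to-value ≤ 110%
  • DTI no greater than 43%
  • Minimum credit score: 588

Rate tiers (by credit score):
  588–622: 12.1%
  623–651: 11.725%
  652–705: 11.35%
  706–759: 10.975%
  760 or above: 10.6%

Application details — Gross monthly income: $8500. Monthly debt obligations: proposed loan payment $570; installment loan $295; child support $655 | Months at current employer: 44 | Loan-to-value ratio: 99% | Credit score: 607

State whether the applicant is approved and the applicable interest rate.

Approved at 12.1%

Credit score 607 ≥ 588 (meets minimum)
Employment 44 ≥ 12 months
LTV 99% ≤ 110%
Total monthly debts = (570 + 295 + 655) = 1,520. DTI = 1,520/8,500 = 17.9% ≤ 43%
All requirements met. Score 607 falls in the 588–622 tier → 12.1%.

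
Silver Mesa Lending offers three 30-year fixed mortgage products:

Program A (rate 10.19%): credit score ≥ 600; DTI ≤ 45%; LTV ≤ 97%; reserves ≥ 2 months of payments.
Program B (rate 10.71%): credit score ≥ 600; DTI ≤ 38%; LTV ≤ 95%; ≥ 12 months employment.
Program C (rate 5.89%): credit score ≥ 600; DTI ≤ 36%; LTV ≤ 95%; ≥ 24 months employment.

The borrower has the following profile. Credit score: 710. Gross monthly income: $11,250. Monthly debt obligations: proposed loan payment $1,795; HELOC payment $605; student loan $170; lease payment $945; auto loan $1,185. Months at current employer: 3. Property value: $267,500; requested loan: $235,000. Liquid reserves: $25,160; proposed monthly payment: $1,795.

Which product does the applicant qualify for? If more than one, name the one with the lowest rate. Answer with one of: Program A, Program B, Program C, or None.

Total debts = (1,795 + 605 + 170 + 945 + 1,185) = 4,700; DTI = 4,700/11,250 = 41.8%.
LTV = 235,000/267,500 = 87.9%.
Reserves = 25,160/1,795 = 14.0 months.
Program A: score 710 ≥ 600; DTI 41.8% ≤ 45%; LTV 87.9% ≤ 97%; reserves 14.0 ≥ 2 mo → qualifies.
Program B: score 710 ≥ 600; DTI 41.8% > 38%; LTV 87.9% ≤ 95%; employment 3 < 12 mo → does not qualify.
Program C: score 710 ≥ 600; DTI 41.8% > 36%; LTV 87.9% ≤ 95%; employment 3 < 24 mo → does not qualify.

Program A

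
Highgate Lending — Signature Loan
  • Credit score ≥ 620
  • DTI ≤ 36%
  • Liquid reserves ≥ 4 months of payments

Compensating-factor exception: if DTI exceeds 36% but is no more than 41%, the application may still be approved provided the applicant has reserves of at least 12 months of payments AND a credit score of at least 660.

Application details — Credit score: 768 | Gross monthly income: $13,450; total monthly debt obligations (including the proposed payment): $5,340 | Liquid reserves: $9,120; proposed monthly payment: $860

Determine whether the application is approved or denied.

Denied

Credit score 768 ≥ 620 (meets base)
DTI: 5,340 ÷ 13,450 = 39.7%, over the 36% base limit.
Reserves: 9,120 ÷ 860 = 10.6 months (meets 4-month minimum)
39.7% falls in the override range (36%–41%), so the compensating-factor test applies.
Override check — reserves: 10.6 mo (short of 12); score: 768 (ok).
Override conditions not both satisfied; exception does not apply.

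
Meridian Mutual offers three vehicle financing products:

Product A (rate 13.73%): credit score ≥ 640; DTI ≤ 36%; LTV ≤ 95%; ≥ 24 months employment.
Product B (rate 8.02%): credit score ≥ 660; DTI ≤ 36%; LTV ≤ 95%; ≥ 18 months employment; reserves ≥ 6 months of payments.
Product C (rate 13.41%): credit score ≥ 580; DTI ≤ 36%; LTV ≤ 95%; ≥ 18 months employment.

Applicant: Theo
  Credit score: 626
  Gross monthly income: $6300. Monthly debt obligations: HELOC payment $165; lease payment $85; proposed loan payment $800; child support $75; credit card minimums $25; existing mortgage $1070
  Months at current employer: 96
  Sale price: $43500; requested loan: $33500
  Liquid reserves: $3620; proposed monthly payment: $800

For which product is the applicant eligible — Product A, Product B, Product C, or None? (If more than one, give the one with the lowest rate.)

Total debts = (165 + 85 + 800 + 75 + 25 + 1,070) = 2,220; DTI = 2,220/6,300 = 35.2%.
LTV = 33,500/43,500 = 77%.
Reserves = 3,620/800 = 4.5 months.
Product A: score 626 < 640; DTI 35.2% ≤ 36%; LTV 77% ≤ 95%; employment 96 ≥ 24 mo → does not qualify.
Product B: score 626 < 660; DTI 35.2% ≤ 36%; LTV 77% ≤ 95%; employment 96 ≥ 18 mo; reserves 4.5 < 6 mo → does not qualify.
Product C: score 626 ≥ 580; DTI 35.2% ≤ 36%; LTV 77% ≤ 95%; employment 96 ≥ 18 mo → qualifies.

Product C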